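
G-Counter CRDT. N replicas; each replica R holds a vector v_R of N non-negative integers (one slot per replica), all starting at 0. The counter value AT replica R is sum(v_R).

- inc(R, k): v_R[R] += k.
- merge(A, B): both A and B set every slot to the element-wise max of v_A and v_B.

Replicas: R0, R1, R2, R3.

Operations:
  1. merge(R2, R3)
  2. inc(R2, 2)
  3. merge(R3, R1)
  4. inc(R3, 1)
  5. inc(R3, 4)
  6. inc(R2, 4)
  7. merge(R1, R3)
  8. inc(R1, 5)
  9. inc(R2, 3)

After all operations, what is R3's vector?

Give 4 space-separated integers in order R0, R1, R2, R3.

Op 1: merge R2<->R3 -> R2=(0,0,0,0) R3=(0,0,0,0)
Op 2: inc R2 by 2 -> R2=(0,0,2,0) value=2
Op 3: merge R3<->R1 -> R3=(0,0,0,0) R1=(0,0,0,0)
Op 4: inc R3 by 1 -> R3=(0,0,0,1) value=1
Op 5: inc R3 by 4 -> R3=(0,0,0,5) value=5
Op 6: inc R2 by 4 -> R2=(0,0,6,0) value=6
Op 7: merge R1<->R3 -> R1=(0,0,0,5) R3=(0,0,0,5)
Op 8: inc R1 by 5 -> R1=(0,5,0,5) value=10
Op 9: inc R2 by 3 -> R2=(0,0,9,0) value=9

Answer: 0 0 0 5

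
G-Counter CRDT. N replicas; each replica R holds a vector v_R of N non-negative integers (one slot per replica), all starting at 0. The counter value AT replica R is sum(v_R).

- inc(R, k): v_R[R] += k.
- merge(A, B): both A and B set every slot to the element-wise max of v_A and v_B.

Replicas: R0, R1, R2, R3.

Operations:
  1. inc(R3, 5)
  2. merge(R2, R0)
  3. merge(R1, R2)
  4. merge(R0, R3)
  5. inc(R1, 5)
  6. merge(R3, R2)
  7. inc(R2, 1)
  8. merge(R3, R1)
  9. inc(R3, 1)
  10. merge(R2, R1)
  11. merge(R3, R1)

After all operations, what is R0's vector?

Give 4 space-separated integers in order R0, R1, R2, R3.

Answer: 0 0 0 5

Derivation:
Op 1: inc R3 by 5 -> R3=(0,0,0,5) value=5
Op 2: merge R2<->R0 -> R2=(0,0,0,0) R0=(0,0,0,0)
Op 3: merge R1<->R2 -> R1=(0,0,0,0) R2=(0,0,0,0)
Op 4: merge R0<->R3 -> R0=(0,0,0,5) R3=(0,0,0,5)
Op 5: inc R1 by 5 -> R1=(0,5,0,0) value=5
Op 6: merge R3<->R2 -> R3=(0,0,0,5) R2=(0,0,0,5)
Op 7: inc R2 by 1 -> R2=(0,0,1,5) value=6
Op 8: merge R3<->R1 -> R3=(0,5,0,5) R1=(0,5,0,5)
Op 9: inc R3 by 1 -> R3=(0,5,0,6) value=11
Op 10: merge R2<->R1 -> R2=(0,5,1,5) R1=(0,5,1,5)
Op 11: merge R3<->R1 -> R3=(0,5,1,6) R1=(0,5,1,6)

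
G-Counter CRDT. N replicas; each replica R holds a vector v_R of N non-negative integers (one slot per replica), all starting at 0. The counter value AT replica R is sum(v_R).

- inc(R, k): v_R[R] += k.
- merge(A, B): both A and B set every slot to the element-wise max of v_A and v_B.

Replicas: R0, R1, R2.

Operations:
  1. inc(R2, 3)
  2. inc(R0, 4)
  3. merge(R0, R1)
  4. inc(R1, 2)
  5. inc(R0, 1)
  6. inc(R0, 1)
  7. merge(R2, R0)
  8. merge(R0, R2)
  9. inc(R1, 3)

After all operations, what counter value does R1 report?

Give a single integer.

Op 1: inc R2 by 3 -> R2=(0,0,3) value=3
Op 2: inc R0 by 4 -> R0=(4,0,0) value=4
Op 3: merge R0<->R1 -> R0=(4,0,0) R1=(4,0,0)
Op 4: inc R1 by 2 -> R1=(4,2,0) value=6
Op 5: inc R0 by 1 -> R0=(5,0,0) value=5
Op 6: inc R0 by 1 -> R0=(6,0,0) value=6
Op 7: merge R2<->R0 -> R2=(6,0,3) R0=(6,0,3)
Op 8: merge R0<->R2 -> R0=(6,0,3) R2=(6,0,3)
Op 9: inc R1 by 3 -> R1=(4,5,0) value=9

Answer: 9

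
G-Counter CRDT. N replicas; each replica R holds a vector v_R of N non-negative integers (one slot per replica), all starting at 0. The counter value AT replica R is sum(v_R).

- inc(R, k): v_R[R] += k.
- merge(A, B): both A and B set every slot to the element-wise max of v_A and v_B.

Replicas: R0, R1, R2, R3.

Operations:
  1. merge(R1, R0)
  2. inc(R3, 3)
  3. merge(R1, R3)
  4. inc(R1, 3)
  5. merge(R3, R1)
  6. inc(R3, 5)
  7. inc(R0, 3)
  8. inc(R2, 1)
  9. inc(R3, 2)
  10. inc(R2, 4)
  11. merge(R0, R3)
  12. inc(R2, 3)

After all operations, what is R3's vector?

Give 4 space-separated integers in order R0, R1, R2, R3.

Answer: 3 3 0 10

Derivation:
Op 1: merge R1<->R0 -> R1=(0,0,0,0) R0=(0,0,0,0)
Op 2: inc R3 by 3 -> R3=(0,0,0,3) value=3
Op 3: merge R1<->R3 -> R1=(0,0,0,3) R3=(0,0,0,3)
Op 4: inc R1 by 3 -> R1=(0,3,0,3) value=6
Op 5: merge R3<->R1 -> R3=(0,3,0,3) R1=(0,3,0,3)
Op 6: inc R3 by 5 -> R3=(0,3,0,8) value=11
Op 7: inc R0 by 3 -> R0=(3,0,0,0) value=3
Op 8: inc R2 by 1 -> R2=(0,0,1,0) value=1
Op 9: inc R3 by 2 -> R3=(0,3,0,10) value=13
Op 10: inc R2 by 4 -> R2=(0,0,5,0) value=5
Op 11: merge R0<->R3 -> R0=(3,3,0,10) R3=(3,3,0,10)
Op 12: inc R2 by 3 -> R2=(0,0,8,0) value=8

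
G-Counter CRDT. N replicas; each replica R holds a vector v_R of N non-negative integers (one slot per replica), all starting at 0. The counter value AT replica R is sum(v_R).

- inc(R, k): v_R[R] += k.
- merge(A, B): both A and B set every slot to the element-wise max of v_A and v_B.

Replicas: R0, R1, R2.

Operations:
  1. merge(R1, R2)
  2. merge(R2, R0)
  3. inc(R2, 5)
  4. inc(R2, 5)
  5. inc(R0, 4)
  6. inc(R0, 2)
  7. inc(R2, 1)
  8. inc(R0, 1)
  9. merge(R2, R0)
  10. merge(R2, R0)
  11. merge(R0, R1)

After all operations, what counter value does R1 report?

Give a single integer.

Op 1: merge R1<->R2 -> R1=(0,0,0) R2=(0,0,0)
Op 2: merge R2<->R0 -> R2=(0,0,0) R0=(0,0,0)
Op 3: inc R2 by 5 -> R2=(0,0,5) value=5
Op 4: inc R2 by 5 -> R2=(0,0,10) value=10
Op 5: inc R0 by 4 -> R0=(4,0,0) value=4
Op 6: inc R0 by 2 -> R0=(6,0,0) value=6
Op 7: inc R2 by 1 -> R2=(0,0,11) value=11
Op 8: inc R0 by 1 -> R0=(7,0,0) value=7
Op 9: merge R2<->R0 -> R2=(7,0,11) R0=(7,0,11)
Op 10: merge R2<->R0 -> R2=(7,0,11) R0=(7,0,11)
Op 11: merge R0<->R1 -> R0=(7,0,11) R1=(7,0,11)

Answer: 18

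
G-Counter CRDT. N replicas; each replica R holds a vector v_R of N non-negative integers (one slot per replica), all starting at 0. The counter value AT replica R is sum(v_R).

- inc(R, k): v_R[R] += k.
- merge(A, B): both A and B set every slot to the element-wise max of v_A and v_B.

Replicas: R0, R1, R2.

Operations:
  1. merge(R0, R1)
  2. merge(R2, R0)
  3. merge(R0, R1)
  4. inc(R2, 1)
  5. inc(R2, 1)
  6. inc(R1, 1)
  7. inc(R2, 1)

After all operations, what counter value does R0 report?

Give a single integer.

Op 1: merge R0<->R1 -> R0=(0,0,0) R1=(0,0,0)
Op 2: merge R2<->R0 -> R2=(0,0,0) R0=(0,0,0)
Op 3: merge R0<->R1 -> R0=(0,0,0) R1=(0,0,0)
Op 4: inc R2 by 1 -> R2=(0,0,1) value=1
Op 5: inc R2 by 1 -> R2=(0,0,2) value=2
Op 6: inc R1 by 1 -> R1=(0,1,0) value=1
Op 7: inc R2 by 1 -> R2=(0,0,3) value=3

Answer: 0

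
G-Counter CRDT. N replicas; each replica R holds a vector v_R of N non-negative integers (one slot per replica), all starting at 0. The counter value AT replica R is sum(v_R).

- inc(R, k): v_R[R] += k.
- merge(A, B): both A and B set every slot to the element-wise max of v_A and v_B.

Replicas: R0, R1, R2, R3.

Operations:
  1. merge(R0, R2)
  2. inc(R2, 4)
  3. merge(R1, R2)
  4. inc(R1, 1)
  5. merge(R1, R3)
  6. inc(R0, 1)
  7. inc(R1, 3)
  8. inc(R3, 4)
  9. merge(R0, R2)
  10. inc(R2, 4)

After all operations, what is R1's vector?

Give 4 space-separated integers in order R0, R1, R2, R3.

Answer: 0 4 4 0

Derivation:
Op 1: merge R0<->R2 -> R0=(0,0,0,0) R2=(0,0,0,0)
Op 2: inc R2 by 4 -> R2=(0,0,4,0) value=4
Op 3: merge R1<->R2 -> R1=(0,0,4,0) R2=(0,0,4,0)
Op 4: inc R1 by 1 -> R1=(0,1,4,0) value=5
Op 5: merge R1<->R3 -> R1=(0,1,4,0) R3=(0,1,4,0)
Op 6: inc R0 by 1 -> R0=(1,0,0,0) value=1
Op 7: inc R1 by 3 -> R1=(0,4,4,0) value=8
Op 8: inc R3 by 4 -> R3=(0,1,4,4) value=9
Op 9: merge R0<->R2 -> R0=(1,0,4,0) R2=(1,0,4,0)
Op 10: inc R2 by 4 -> R2=(1,0,8,0) value=9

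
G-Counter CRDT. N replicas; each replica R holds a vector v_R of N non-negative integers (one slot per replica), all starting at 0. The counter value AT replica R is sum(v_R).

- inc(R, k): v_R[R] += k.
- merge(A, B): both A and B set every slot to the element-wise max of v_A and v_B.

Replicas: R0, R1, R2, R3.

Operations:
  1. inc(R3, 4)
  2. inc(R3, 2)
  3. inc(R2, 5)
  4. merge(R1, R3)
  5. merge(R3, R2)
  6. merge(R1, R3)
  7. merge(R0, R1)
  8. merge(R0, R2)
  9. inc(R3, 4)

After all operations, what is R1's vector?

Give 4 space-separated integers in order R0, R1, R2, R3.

Answer: 0 0 5 6

Derivation:
Op 1: inc R3 by 4 -> R3=(0,0,0,4) value=4
Op 2: inc R3 by 2 -> R3=(0,0,0,6) value=6
Op 3: inc R2 by 5 -> R2=(0,0,5,0) value=5
Op 4: merge R1<->R3 -> R1=(0,0,0,6) R3=(0,0,0,6)
Op 5: merge R3<->R2 -> R3=(0,0,5,6) R2=(0,0,5,6)
Op 6: merge R1<->R3 -> R1=(0,0,5,6) R3=(0,0,5,6)
Op 7: merge R0<->R1 -> R0=(0,0,5,6) R1=(0,0,5,6)
Op 8: merge R0<->R2 -> R0=(0,0,5,6) R2=(0,0,5,6)
Op 9: inc R3 by 4 -> R3=(0,0,5,10) value=15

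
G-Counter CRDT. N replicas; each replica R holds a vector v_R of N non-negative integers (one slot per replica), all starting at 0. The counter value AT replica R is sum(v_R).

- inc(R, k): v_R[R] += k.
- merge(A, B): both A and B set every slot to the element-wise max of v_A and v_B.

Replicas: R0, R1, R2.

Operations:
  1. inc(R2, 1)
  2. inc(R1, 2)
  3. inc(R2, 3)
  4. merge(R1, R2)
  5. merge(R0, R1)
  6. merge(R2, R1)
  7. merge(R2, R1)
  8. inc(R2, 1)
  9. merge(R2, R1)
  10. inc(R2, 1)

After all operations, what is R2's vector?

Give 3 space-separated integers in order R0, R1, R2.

Answer: 0 2 6

Derivation:
Op 1: inc R2 by 1 -> R2=(0,0,1) value=1
Op 2: inc R1 by 2 -> R1=(0,2,0) value=2
Op 3: inc R2 by 3 -> R2=(0,0,4) value=4
Op 4: merge R1<->R2 -> R1=(0,2,4) R2=(0,2,4)
Op 5: merge R0<->R1 -> R0=(0,2,4) R1=(0,2,4)
Op 6: merge R2<->R1 -> R2=(0,2,4) R1=(0,2,4)
Op 7: merge R2<->R1 -> R2=(0,2,4) R1=(0,2,4)
Op 8: inc R2 by 1 -> R2=(0,2,5) value=7
Op 9: merge R2<->R1 -> R2=(0,2,5) R1=(0,2,5)
Op 10: inc R2 by 1 -> R2=(0,2,6) value=8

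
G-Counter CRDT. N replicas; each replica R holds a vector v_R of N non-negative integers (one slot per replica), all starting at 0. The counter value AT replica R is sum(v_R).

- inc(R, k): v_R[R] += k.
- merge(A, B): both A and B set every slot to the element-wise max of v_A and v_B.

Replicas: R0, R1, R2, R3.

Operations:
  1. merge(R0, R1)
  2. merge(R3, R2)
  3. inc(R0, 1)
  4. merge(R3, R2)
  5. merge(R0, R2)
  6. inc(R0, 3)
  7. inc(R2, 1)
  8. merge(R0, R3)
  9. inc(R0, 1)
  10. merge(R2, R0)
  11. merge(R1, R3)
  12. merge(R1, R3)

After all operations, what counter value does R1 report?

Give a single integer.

Op 1: merge R0<->R1 -> R0=(0,0,0,0) R1=(0,0,0,0)
Op 2: merge R3<->R2 -> R3=(0,0,0,0) R2=(0,0,0,0)
Op 3: inc R0 by 1 -> R0=(1,0,0,0) value=1
Op 4: merge R3<->R2 -> R3=(0,0,0,0) R2=(0,0,0,0)
Op 5: merge R0<->R2 -> R0=(1,0,0,0) R2=(1,0,0,0)
Op 6: inc R0 by 3 -> R0=(4,0,0,0) value=4
Op 7: inc R2 by 1 -> R2=(1,0,1,0) value=2
Op 8: merge R0<->R3 -> R0=(4,0,0,0) R3=(4,0,0,0)
Op 9: inc R0 by 1 -> R0=(5,0,0,0) value=5
Op 10: merge R2<->R0 -> R2=(5,0,1,0) R0=(5,0,1,0)
Op 11: merge R1<->R3 -> R1=(4,0,0,0) R3=(4,0,0,0)
Op 12: merge R1<->R3 -> R1=(4,0,0,0) R3=(4,0,0,0)

Answer: 4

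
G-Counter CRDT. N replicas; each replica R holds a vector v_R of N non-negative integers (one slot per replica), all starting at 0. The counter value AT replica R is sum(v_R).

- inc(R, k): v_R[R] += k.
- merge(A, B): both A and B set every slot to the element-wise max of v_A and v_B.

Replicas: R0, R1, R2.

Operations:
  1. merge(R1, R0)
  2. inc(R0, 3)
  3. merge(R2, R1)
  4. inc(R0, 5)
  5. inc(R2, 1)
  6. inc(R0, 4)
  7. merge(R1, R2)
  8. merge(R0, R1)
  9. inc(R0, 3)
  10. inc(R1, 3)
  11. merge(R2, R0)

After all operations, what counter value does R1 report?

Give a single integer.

Answer: 16

Derivation:
Op 1: merge R1<->R0 -> R1=(0,0,0) R0=(0,0,0)
Op 2: inc R0 by 3 -> R0=(3,0,0) value=3
Op 3: merge R2<->R1 -> R2=(0,0,0) R1=(0,0,0)
Op 4: inc R0 by 5 -> R0=(8,0,0) value=8
Op 5: inc R2 by 1 -> R2=(0,0,1) value=1
Op 6: inc R0 by 4 -> R0=(12,0,0) value=12
Op 7: merge R1<->R2 -> R1=(0,0,1) R2=(0,0,1)
Op 8: merge R0<->R1 -> R0=(12,0,1) R1=(12,0,1)
Op 9: inc R0 by 3 -> R0=(15,0,1) value=16
Op 10: inc R1 by 3 -> R1=(12,3,1) value=16
Op 11: merge R2<->R0 -> R2=(15,0,1) R0=(15,0,1)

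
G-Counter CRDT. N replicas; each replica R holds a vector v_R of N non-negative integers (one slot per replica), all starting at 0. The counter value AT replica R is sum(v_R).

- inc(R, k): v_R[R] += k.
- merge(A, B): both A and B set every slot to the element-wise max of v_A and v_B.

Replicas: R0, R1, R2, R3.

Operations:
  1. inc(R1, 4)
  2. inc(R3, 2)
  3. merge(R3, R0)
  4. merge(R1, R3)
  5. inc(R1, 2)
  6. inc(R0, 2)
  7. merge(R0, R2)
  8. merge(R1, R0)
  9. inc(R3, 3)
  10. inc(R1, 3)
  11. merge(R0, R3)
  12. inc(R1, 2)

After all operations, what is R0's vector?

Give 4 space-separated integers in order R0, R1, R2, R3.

Answer: 2 6 0 5

Derivation:
Op 1: inc R1 by 4 -> R1=(0,4,0,0) value=4
Op 2: inc R3 by 2 -> R3=(0,0,0,2) value=2
Op 3: merge R3<->R0 -> R3=(0,0,0,2) R0=(0,0,0,2)
Op 4: merge R1<->R3 -> R1=(0,4,0,2) R3=(0,4,0,2)
Op 5: inc R1 by 2 -> R1=(0,6,0,2) value=8
Op 6: inc R0 by 2 -> R0=(2,0,0,2) value=4
Op 7: merge R0<->R2 -> R0=(2,0,0,2) R2=(2,0,0,2)
Op 8: merge R1<->R0 -> R1=(2,6,0,2) R0=(2,6,0,2)
Op 9: inc R3 by 3 -> R3=(0,4,0,5) value=9
Op 10: inc R1 by 3 -> R1=(2,9,0,2) value=13
Op 11: merge R0<->R3 -> R0=(2,6,0,5) R3=(2,6,0,5)
Op 12: inc R1 by 2 -> R1=(2,11,0,2) value=15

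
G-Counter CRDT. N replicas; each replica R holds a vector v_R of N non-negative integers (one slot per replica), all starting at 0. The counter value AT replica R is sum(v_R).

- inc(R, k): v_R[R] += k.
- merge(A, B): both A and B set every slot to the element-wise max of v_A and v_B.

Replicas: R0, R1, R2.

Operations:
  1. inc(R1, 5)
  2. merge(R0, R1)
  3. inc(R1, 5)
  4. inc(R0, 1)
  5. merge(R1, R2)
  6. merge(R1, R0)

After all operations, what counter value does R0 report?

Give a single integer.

Op 1: inc R1 by 5 -> R1=(0,5,0) value=5
Op 2: merge R0<->R1 -> R0=(0,5,0) R1=(0,5,0)
Op 3: inc R1 by 5 -> R1=(0,10,0) value=10
Op 4: inc R0 by 1 -> R0=(1,5,0) value=6
Op 5: merge R1<->R2 -> R1=(0,10,0) R2=(0,10,0)
Op 6: merge R1<->R0 -> R1=(1,10,0) R0=(1,10,0)

Answer: 11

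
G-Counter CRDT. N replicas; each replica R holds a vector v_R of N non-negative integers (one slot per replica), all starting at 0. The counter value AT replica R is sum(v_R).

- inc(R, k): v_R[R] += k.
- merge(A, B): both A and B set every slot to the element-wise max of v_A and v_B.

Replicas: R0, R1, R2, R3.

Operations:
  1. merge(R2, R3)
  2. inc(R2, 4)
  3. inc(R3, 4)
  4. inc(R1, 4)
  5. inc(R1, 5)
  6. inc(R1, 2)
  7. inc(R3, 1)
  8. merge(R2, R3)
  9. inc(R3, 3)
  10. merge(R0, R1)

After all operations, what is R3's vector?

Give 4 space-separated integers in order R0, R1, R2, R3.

Answer: 0 0 4 8

Derivation:
Op 1: merge R2<->R3 -> R2=(0,0,0,0) R3=(0,0,0,0)
Op 2: inc R2 by 4 -> R2=(0,0,4,0) value=4
Op 3: inc R3 by 4 -> R3=(0,0,0,4) value=4
Op 4: inc R1 by 4 -> R1=(0,4,0,0) value=4
Op 5: inc R1 by 5 -> R1=(0,9,0,0) value=9
Op 6: inc R1 by 2 -> R1=(0,11,0,0) value=11
Op 7: inc R3 by 1 -> R3=(0,0,0,5) value=5
Op 8: merge R2<->R3 -> R2=(0,0,4,5) R3=(0,0,4,5)
Op 9: inc R3 by 3 -> R3=(0,0,4,8) value=12
Op 10: merge R0<->R1 -> R0=(0,11,0,0) R1=(0,11,0,0)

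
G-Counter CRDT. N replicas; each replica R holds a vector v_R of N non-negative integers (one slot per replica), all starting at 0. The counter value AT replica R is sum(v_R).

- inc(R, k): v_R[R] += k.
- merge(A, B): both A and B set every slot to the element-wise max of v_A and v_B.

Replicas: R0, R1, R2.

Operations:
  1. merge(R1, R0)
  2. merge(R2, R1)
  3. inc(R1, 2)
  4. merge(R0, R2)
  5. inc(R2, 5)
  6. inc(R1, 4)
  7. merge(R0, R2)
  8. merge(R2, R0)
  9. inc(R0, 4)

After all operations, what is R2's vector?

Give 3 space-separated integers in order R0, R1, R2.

Answer: 0 0 5

Derivation:
Op 1: merge R1<->R0 -> R1=(0,0,0) R0=(0,0,0)
Op 2: merge R2<->R1 -> R2=(0,0,0) R1=(0,0,0)
Op 3: inc R1 by 2 -> R1=(0,2,0) value=2
Op 4: merge R0<->R2 -> R0=(0,0,0) R2=(0,0,0)
Op 5: inc R2 by 5 -> R2=(0,0,5) value=5
Op 6: inc R1 by 4 -> R1=(0,6,0) value=6
Op 7: merge R0<->R2 -> R0=(0,0,5) R2=(0,0,5)
Op 8: merge R2<->R0 -> R2=(0,0,5) R0=(0,0,5)
Op 9: inc R0 by 4 -> R0=(4,0,5) value=9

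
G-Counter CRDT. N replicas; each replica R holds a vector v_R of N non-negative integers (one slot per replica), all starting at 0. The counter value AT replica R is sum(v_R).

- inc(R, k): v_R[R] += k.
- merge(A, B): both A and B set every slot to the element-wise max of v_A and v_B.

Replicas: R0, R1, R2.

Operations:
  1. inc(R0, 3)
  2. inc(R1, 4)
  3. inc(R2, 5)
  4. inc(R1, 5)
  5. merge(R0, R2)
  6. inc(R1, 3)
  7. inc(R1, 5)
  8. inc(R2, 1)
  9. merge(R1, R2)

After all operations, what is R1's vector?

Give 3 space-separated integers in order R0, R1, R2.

Op 1: inc R0 by 3 -> R0=(3,0,0) value=3
Op 2: inc R1 by 4 -> R1=(0,4,0) value=4
Op 3: inc R2 by 5 -> R2=(0,0,5) value=5
Op 4: inc R1 by 5 -> R1=(0,9,0) value=9
Op 5: merge R0<->R2 -> R0=(3,0,5) R2=(3,0,5)
Op 6: inc R1 by 3 -> R1=(0,12,0) value=12
Op 7: inc R1 by 5 -> R1=(0,17,0) value=17
Op 8: inc R2 by 1 -> R2=(3,0,6) value=9
Op 9: merge R1<->R2 -> R1=(3,17,6) R2=(3,17,6)

Answer: 3 17 6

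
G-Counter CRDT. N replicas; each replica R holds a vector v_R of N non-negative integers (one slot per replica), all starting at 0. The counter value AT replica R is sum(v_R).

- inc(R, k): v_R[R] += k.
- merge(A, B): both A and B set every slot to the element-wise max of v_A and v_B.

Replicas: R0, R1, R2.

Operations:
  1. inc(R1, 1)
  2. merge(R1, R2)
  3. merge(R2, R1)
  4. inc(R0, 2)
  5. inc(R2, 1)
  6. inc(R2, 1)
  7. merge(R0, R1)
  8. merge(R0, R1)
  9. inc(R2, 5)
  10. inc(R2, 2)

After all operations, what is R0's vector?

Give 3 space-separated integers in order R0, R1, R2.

Answer: 2 1 0

Derivation:
Op 1: inc R1 by 1 -> R1=(0,1,0) value=1
Op 2: merge R1<->R2 -> R1=(0,1,0) R2=(0,1,0)
Op 3: merge R2<->R1 -> R2=(0,1,0) R1=(0,1,0)
Op 4: inc R0 by 2 -> R0=(2,0,0) value=2
Op 5: inc R2 by 1 -> R2=(0,1,1) value=2
Op 6: inc R2 by 1 -> R2=(0,1,2) value=3
Op 7: merge R0<->R1 -> R0=(2,1,0) R1=(2,1,0)
Op 8: merge R0<->R1 -> R0=(2,1,0) R1=(2,1,0)
Op 9: inc R2 by 5 -> R2=(0,1,7) value=8
Op 10: inc R2 by 2 -> R2=(0,1,9) value=10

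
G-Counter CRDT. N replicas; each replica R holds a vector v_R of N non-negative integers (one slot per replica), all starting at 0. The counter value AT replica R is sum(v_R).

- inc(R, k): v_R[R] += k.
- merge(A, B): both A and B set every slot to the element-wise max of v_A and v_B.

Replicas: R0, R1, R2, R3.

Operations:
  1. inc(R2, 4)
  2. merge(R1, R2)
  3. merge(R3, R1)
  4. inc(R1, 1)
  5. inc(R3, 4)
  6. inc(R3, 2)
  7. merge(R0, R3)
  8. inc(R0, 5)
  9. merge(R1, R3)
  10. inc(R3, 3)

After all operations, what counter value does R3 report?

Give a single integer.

Answer: 14

Derivation:
Op 1: inc R2 by 4 -> R2=(0,0,4,0) value=4
Op 2: merge R1<->R2 -> R1=(0,0,4,0) R2=(0,0,4,0)
Op 3: merge R3<->R1 -> R3=(0,0,4,0) R1=(0,0,4,0)
Op 4: inc R1 by 1 -> R1=(0,1,4,0) value=5
Op 5: inc R3 by 4 -> R3=(0,0,4,4) value=8
Op 6: inc R3 by 2 -> R3=(0,0,4,6) value=10
Op 7: merge R0<->R3 -> R0=(0,0,4,6) R3=(0,0,4,6)
Op 8: inc R0 by 5 -> R0=(5,0,4,6) value=15
Op 9: merge R1<->R3 -> R1=(0,1,4,6) R3=(0,1,4,6)
Op 10: inc R3 by 3 -> R3=(0,1,4,9) value=14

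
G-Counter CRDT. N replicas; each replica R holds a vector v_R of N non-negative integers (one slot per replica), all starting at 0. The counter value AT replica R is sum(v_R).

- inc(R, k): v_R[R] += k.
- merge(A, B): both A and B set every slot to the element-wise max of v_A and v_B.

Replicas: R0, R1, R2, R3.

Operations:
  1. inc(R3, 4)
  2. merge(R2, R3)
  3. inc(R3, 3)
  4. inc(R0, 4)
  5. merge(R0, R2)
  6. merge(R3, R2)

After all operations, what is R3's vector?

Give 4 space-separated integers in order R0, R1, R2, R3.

Op 1: inc R3 by 4 -> R3=(0,0,0,4) value=4
Op 2: merge R2<->R3 -> R2=(0,0,0,4) R3=(0,0,0,4)
Op 3: inc R3 by 3 -> R3=(0,0,0,7) value=7
Op 4: inc R0 by 4 -> R0=(4,0,0,0) value=4
Op 5: merge R0<->R2 -> R0=(4,0,0,4) R2=(4,0,0,4)
Op 6: merge R3<->R2 -> R3=(4,0,0,7) R2=(4,0,0,7)

Answer: 4 0 0 7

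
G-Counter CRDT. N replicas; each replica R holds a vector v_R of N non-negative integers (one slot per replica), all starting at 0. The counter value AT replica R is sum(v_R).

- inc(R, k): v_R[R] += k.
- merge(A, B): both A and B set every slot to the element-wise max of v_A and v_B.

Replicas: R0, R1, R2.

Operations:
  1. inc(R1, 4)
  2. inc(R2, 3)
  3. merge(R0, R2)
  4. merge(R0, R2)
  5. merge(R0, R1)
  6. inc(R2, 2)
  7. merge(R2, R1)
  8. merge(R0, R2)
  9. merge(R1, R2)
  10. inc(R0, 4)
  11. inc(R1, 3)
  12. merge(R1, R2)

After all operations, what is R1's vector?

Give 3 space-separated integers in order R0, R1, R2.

Op 1: inc R1 by 4 -> R1=(0,4,0) value=4
Op 2: inc R2 by 3 -> R2=(0,0,3) value=3
Op 3: merge R0<->R2 -> R0=(0,0,3) R2=(0,0,3)
Op 4: merge R0<->R2 -> R0=(0,0,3) R2=(0,0,3)
Op 5: merge R0<->R1 -> R0=(0,4,3) R1=(0,4,3)
Op 6: inc R2 by 2 -> R2=(0,0,5) value=5
Op 7: merge R2<->R1 -> R2=(0,4,5) R1=(0,4,5)
Op 8: merge R0<->R2 -> R0=(0,4,5) R2=(0,4,5)
Op 9: merge R1<->R2 -> R1=(0,4,5) R2=(0,4,5)
Op 10: inc R0 by 4 -> R0=(4,4,5) value=13
Op 11: inc R1 by 3 -> R1=(0,7,5) value=12
Op 12: merge R1<->R2 -> R1=(0,7,5) R2=(0,7,5)

Answer: 0 7 5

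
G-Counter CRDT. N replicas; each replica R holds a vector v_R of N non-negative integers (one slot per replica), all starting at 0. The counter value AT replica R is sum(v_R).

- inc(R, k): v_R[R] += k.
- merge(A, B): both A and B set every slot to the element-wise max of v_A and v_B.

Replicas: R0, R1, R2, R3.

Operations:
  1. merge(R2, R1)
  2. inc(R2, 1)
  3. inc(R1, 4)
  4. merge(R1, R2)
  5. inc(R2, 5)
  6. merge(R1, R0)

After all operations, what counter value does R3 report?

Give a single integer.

Answer: 0

Derivation:
Op 1: merge R2<->R1 -> R2=(0,0,0,0) R1=(0,0,0,0)
Op 2: inc R2 by 1 -> R2=(0,0,1,0) value=1
Op 3: inc R1 by 4 -> R1=(0,4,0,0) value=4
Op 4: merge R1<->R2 -> R1=(0,4,1,0) R2=(0,4,1,0)
Op 5: inc R2 by 5 -> R2=(0,4,6,0) value=10
Op 6: merge R1<->R0 -> R1=(0,4,1,0) R0=(0,4,1,0)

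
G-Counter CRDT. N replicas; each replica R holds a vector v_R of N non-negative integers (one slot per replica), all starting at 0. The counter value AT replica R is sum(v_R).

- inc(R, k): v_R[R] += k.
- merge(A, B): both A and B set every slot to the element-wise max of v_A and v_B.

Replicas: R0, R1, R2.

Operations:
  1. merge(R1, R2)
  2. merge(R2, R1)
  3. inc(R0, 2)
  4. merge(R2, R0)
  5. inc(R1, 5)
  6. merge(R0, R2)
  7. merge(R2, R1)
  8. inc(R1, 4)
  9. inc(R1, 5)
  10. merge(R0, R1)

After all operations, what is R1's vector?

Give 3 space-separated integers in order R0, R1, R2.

Answer: 2 14 0

Derivation:
Op 1: merge R1<->R2 -> R1=(0,0,0) R2=(0,0,0)
Op 2: merge R2<->R1 -> R2=(0,0,0) R1=(0,0,0)
Op 3: inc R0 by 2 -> R0=(2,0,0) value=2
Op 4: merge R2<->R0 -> R2=(2,0,0) R0=(2,0,0)
Op 5: inc R1 by 5 -> R1=(0,5,0) value=5
Op 6: merge R0<->R2 -> R0=(2,0,0) R2=(2,0,0)
Op 7: merge R2<->R1 -> R2=(2,5,0) R1=(2,5,0)
Op 8: inc R1 by 4 -> R1=(2,9,0) value=11
Op 9: inc R1 by 5 -> R1=(2,14,0) value=16
Op 10: merge R0<->R1 -> R0=(2,14,0) R1=(2,14,0)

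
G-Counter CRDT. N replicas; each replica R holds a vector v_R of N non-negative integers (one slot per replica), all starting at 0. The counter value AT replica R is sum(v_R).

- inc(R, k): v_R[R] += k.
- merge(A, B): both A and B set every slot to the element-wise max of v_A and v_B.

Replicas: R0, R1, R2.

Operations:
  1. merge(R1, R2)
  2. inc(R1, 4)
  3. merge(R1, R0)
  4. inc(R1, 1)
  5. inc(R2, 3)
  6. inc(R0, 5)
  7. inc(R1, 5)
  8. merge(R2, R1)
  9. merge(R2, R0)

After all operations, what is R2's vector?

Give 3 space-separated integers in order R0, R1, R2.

Op 1: merge R1<->R2 -> R1=(0,0,0) R2=(0,0,0)
Op 2: inc R1 by 4 -> R1=(0,4,0) value=4
Op 3: merge R1<->R0 -> R1=(0,4,0) R0=(0,4,0)
Op 4: inc R1 by 1 -> R1=(0,5,0) value=5
Op 5: inc R2 by 3 -> R2=(0,0,3) value=3
Op 6: inc R0 by 5 -> R0=(5,4,0) value=9
Op 7: inc R1 by 5 -> R1=(0,10,0) value=10
Op 8: merge R2<->R1 -> R2=(0,10,3) R1=(0,10,3)
Op 9: merge R2<->R0 -> R2=(5,10,3) R0=(5,10,3)

Answer: 5 10 3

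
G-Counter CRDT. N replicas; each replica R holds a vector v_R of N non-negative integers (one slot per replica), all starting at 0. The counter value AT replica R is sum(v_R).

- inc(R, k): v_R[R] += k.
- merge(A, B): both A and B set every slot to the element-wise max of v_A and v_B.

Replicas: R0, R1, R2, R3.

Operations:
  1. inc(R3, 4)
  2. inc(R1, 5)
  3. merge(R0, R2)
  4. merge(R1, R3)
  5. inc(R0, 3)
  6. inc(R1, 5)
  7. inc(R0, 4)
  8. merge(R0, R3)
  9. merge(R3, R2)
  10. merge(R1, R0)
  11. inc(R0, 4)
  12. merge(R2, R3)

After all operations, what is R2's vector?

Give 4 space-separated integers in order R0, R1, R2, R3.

Answer: 7 5 0 4

Derivation:
Op 1: inc R3 by 4 -> R3=(0,0,0,4) value=4
Op 2: inc R1 by 5 -> R1=(0,5,0,0) value=5
Op 3: merge R0<->R2 -> R0=(0,0,0,0) R2=(0,0,0,0)
Op 4: merge R1<->R3 -> R1=(0,5,0,4) R3=(0,5,0,4)
Op 5: inc R0 by 3 -> R0=(3,0,0,0) value=3
Op 6: inc R1 by 5 -> R1=(0,10,0,4) value=14
Op 7: inc R0 by 4 -> R0=(7,0,0,0) value=7
Op 8: merge R0<->R3 -> R0=(7,5,0,4) R3=(7,5,0,4)
Op 9: merge R3<->R2 -> R3=(7,5,0,4) R2=(7,5,0,4)
Op 10: merge R1<->R0 -> R1=(7,10,0,4) R0=(7,10,0,4)
Op 11: inc R0 by 4 -> R0=(11,10,0,4) value=25
Op 12: merge R2<->R3 -> R2=(7,5,0,4) R3=(7,5,0,4)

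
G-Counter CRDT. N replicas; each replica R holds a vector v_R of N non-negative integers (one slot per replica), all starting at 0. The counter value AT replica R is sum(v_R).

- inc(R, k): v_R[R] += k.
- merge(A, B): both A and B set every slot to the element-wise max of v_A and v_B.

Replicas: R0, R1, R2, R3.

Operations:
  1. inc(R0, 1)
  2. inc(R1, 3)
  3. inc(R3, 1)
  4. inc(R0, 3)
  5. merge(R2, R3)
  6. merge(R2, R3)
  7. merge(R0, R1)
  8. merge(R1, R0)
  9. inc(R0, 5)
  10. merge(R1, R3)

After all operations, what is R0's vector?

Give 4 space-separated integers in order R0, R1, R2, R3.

Answer: 9 3 0 0

Derivation:
Op 1: inc R0 by 1 -> R0=(1,0,0,0) value=1
Op 2: inc R1 by 3 -> R1=(0,3,0,0) value=3
Op 3: inc R3 by 1 -> R3=(0,0,0,1) value=1
Op 4: inc R0 by 3 -> R0=(4,0,0,0) value=4
Op 5: merge R2<->R3 -> R2=(0,0,0,1) R3=(0,0,0,1)
Op 6: merge R2<->R3 -> R2=(0,0,0,1) R3=(0,0,0,1)
Op 7: merge R0<->R1 -> R0=(4,3,0,0) R1=(4,3,0,0)
Op 8: merge R1<->R0 -> R1=(4,3,0,0) R0=(4,3,0,0)
Op 9: inc R0 by 5 -> R0=(9,3,0,0) value=12
Op 10: merge R1<->R3 -> R1=(4,3,0,1) R3=(4,3,0,1)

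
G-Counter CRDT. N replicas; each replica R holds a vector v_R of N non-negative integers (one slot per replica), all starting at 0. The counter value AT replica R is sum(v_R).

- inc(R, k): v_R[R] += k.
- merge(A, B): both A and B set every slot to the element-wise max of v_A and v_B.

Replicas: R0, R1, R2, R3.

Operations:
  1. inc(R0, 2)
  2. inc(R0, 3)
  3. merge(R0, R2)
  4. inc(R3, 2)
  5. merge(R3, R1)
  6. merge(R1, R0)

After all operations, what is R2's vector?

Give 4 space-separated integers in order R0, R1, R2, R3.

Answer: 5 0 0 0

Derivation:
Op 1: inc R0 by 2 -> R0=(2,0,0,0) value=2
Op 2: inc R0 by 3 -> R0=(5,0,0,0) value=5
Op 3: merge R0<->R2 -> R0=(5,0,0,0) R2=(5,0,0,0)
Op 4: inc R3 by 2 -> R3=(0,0,0,2) value=2
Op 5: merge R3<->R1 -> R3=(0,0,0,2) R1=(0,0,0,2)
Op 6: merge R1<->R0 -> R1=(5,0,0,2) R0=(5,0,0,2)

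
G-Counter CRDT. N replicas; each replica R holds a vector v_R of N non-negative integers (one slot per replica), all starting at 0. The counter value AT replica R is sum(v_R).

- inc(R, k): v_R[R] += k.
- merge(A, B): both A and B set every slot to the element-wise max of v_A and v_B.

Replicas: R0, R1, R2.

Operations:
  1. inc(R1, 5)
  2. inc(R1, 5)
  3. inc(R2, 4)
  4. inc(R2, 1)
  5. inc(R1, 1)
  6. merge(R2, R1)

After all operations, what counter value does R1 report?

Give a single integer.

Op 1: inc R1 by 5 -> R1=(0,5,0) value=5
Op 2: inc R1 by 5 -> R1=(0,10,0) value=10
Op 3: inc R2 by 4 -> R2=(0,0,4) value=4
Op 4: inc R2 by 1 -> R2=(0,0,5) value=5
Op 5: inc R1 by 1 -> R1=(0,11,0) value=11
Op 6: merge R2<->R1 -> R2=(0,11,5) R1=(0,11,5)

Answer: 16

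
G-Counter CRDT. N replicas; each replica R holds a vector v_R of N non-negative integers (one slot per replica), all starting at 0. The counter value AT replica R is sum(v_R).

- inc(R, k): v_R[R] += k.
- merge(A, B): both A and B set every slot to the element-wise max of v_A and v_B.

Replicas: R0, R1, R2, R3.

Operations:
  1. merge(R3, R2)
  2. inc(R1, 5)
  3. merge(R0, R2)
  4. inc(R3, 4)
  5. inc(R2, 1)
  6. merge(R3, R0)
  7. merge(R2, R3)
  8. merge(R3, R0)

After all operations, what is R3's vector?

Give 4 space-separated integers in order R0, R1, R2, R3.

Op 1: merge R3<->R2 -> R3=(0,0,0,0) R2=(0,0,0,0)
Op 2: inc R1 by 5 -> R1=(0,5,0,0) value=5
Op 3: merge R0<->R2 -> R0=(0,0,0,0) R2=(0,0,0,0)
Op 4: inc R3 by 4 -> R3=(0,0,0,4) value=4
Op 5: inc R2 by 1 -> R2=(0,0,1,0) value=1
Op 6: merge R3<->R0 -> R3=(0,0,0,4) R0=(0,0,0,4)
Op 7: merge R2<->R3 -> R2=(0,0,1,4) R3=(0,0,1,4)
Op 8: merge R3<->R0 -> R3=(0,0,1,4) R0=(0,0,1,4)

Answer: 0 0 1 4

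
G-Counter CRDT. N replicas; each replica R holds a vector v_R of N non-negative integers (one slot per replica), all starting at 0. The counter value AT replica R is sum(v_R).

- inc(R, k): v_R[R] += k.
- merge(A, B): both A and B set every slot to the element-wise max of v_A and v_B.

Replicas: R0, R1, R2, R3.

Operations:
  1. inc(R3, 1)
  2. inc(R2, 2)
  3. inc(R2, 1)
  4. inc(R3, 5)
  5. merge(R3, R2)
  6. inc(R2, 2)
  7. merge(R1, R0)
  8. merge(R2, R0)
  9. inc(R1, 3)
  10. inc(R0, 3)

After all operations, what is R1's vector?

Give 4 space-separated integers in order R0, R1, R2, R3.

Op 1: inc R3 by 1 -> R3=(0,0,0,1) value=1
Op 2: inc R2 by 2 -> R2=(0,0,2,0) value=2
Op 3: inc R2 by 1 -> R2=(0,0,3,0) value=3
Op 4: inc R3 by 5 -> R3=(0,0,0,6) value=6
Op 5: merge R3<->R2 -> R3=(0,0,3,6) R2=(0,0,3,6)
Op 6: inc R2 by 2 -> R2=(0,0,5,6) value=11
Op 7: merge R1<->R0 -> R1=(0,0,0,0) R0=(0,0,0,0)
Op 8: merge R2<->R0 -> R2=(0,0,5,6) R0=(0,0,5,6)
Op 9: inc R1 by 3 -> R1=(0,3,0,0) value=3
Op 10: inc R0 by 3 -> R0=(3,0,5,6) value=14

Answer: 0 3 0 0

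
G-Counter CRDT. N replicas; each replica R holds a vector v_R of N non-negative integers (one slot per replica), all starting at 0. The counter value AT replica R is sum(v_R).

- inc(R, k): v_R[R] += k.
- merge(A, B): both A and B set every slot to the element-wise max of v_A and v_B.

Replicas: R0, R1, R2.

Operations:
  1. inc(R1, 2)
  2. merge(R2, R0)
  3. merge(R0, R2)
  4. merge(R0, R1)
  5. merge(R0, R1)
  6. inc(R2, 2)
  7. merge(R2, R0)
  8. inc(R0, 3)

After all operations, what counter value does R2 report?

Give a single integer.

Op 1: inc R1 by 2 -> R1=(0,2,0) value=2
Op 2: merge R2<->R0 -> R2=(0,0,0) R0=(0,0,0)
Op 3: merge R0<->R2 -> R0=(0,0,0) R2=(0,0,0)
Op 4: merge R0<->R1 -> R0=(0,2,0) R1=(0,2,0)
Op 5: merge R0<->R1 -> R0=(0,2,0) R1=(0,2,0)
Op 6: inc R2 by 2 -> R2=(0,0,2) value=2
Op 7: merge R2<->R0 -> R2=(0,2,2) R0=(0,2,2)
Op 8: inc R0 by 3 -> R0=(3,2,2) value=7

Answer: 4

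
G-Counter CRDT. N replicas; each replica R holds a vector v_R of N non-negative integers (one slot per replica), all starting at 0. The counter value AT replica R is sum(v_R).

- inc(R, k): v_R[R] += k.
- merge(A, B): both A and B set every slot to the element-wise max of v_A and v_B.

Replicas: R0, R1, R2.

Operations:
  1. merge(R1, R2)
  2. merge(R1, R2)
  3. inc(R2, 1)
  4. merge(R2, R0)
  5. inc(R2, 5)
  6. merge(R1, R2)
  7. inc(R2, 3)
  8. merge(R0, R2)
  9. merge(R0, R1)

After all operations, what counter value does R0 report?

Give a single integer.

Answer: 9

Derivation:
Op 1: merge R1<->R2 -> R1=(0,0,0) R2=(0,0,0)
Op 2: merge R1<->R2 -> R1=(0,0,0) R2=(0,0,0)
Op 3: inc R2 by 1 -> R2=(0,0,1) value=1
Op 4: merge R2<->R0 -> R2=(0,0,1) R0=(0,0,1)
Op 5: inc R2 by 5 -> R2=(0,0,6) value=6
Op 6: merge R1<->R2 -> R1=(0,0,6) R2=(0,0,6)
Op 7: inc R2 by 3 -> R2=(0,0,9) value=9
Op 8: merge R0<->R2 -> R0=(0,0,9) R2=(0,0,9)
Op 9: merge R0<->R1 -> R0=(0,0,9) R1=(0,0,9)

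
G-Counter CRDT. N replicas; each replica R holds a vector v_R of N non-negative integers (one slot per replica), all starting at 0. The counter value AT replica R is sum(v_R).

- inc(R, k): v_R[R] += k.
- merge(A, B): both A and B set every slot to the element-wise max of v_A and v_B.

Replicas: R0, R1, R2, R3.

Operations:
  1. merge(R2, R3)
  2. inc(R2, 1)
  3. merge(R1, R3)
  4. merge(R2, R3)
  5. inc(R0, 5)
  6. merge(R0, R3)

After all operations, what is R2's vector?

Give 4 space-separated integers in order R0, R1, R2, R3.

Op 1: merge R2<->R3 -> R2=(0,0,0,0) R3=(0,0,0,0)
Op 2: inc R2 by 1 -> R2=(0,0,1,0) value=1
Op 3: merge R1<->R3 -> R1=(0,0,0,0) R3=(0,0,0,0)
Op 4: merge R2<->R3 -> R2=(0,0,1,0) R3=(0,0,1,0)
Op 5: inc R0 by 5 -> R0=(5,0,0,0) value=5
Op 6: merge R0<->R3 -> R0=(5,0,1,0) R3=(5,0,1,0)

Answer: 0 0 1 0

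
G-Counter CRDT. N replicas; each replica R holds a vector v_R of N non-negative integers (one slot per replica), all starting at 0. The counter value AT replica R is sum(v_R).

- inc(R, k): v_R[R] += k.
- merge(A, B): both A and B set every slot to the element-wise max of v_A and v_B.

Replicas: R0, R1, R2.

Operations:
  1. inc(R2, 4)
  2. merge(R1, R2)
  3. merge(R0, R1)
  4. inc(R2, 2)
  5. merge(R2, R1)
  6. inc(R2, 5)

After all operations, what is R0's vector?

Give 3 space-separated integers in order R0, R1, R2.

Op 1: inc R2 by 4 -> R2=(0,0,4) value=4
Op 2: merge R1<->R2 -> R1=(0,0,4) R2=(0,0,4)
Op 3: merge R0<->R1 -> R0=(0,0,4) R1=(0,0,4)
Op 4: inc R2 by 2 -> R2=(0,0,6) value=6
Op 5: merge R2<->R1 -> R2=(0,0,6) R1=(0,0,6)
Op 6: inc R2 by 5 -> R2=(0,0,11) value=11

Answer: 0 0 4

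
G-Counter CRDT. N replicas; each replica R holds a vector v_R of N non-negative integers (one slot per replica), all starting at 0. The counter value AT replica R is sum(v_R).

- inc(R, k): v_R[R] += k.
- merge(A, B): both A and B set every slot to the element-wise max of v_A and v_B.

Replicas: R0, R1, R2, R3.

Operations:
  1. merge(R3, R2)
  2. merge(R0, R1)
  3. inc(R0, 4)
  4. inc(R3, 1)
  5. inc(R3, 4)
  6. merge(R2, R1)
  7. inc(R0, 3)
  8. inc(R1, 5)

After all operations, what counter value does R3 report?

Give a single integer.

Answer: 5

Derivation:
Op 1: merge R3<->R2 -> R3=(0,0,0,0) R2=(0,0,0,0)
Op 2: merge R0<->R1 -> R0=(0,0,0,0) R1=(0,0,0,0)
Op 3: inc R0 by 4 -> R0=(4,0,0,0) value=4
Op 4: inc R3 by 1 -> R3=(0,0,0,1) value=1
Op 5: inc R3 by 4 -> R3=(0,0,0,5) value=5
Op 6: merge R2<->R1 -> R2=(0,0,0,0) R1=(0,0,0,0)
Op 7: inc R0 by 3 -> R0=(7,0,0,0) value=7
Op 8: inc R1 by 5 -> R1=(0,5,0,0) value=5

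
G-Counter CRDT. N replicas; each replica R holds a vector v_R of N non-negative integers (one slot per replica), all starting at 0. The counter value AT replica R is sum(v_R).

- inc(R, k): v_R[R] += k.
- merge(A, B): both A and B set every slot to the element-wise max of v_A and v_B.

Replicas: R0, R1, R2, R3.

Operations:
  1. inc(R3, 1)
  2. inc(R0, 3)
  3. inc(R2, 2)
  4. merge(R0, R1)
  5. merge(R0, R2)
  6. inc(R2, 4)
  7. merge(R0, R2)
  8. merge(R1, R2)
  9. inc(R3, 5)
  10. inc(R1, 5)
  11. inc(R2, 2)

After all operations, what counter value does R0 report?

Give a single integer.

Answer: 9

Derivation:
Op 1: inc R3 by 1 -> R3=(0,0,0,1) value=1
Op 2: inc R0 by 3 -> R0=(3,0,0,0) value=3
Op 3: inc R2 by 2 -> R2=(0,0,2,0) value=2
Op 4: merge R0<->R1 -> R0=(3,0,0,0) R1=(3,0,0,0)
Op 5: merge R0<->R2 -> R0=(3,0,2,0) R2=(3,0,2,0)
Op 6: inc R2 by 4 -> R2=(3,0,6,0) value=9
Op 7: merge R0<->R2 -> R0=(3,0,6,0) R2=(3,0,6,0)
Op 8: merge R1<->R2 -> R1=(3,0,6,0) R2=(3,0,6,0)
Op 9: inc R3 by 5 -> R3=(0,0,0,6) value=6
Op 10: inc R1 by 5 -> R1=(3,5,6,0) value=14
Op 11: inc R2 by 2 -> R2=(3,0,8,0) value=11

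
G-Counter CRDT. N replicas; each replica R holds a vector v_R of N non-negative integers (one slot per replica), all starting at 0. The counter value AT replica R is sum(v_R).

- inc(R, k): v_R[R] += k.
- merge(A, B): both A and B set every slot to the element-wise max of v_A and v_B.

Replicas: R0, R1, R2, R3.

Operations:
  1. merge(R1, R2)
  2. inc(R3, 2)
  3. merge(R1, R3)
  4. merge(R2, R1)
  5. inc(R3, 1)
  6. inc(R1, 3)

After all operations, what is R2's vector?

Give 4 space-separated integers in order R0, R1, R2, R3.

Answer: 0 0 0 2

Derivation:
Op 1: merge R1<->R2 -> R1=(0,0,0,0) R2=(0,0,0,0)
Op 2: inc R3 by 2 -> R3=(0,0,0,2) value=2
Op 3: merge R1<->R3 -> R1=(0,0,0,2) R3=(0,0,0,2)
Op 4: merge R2<->R1 -> R2=(0,0,0,2) R1=(0,0,0,2)
Op 5: inc R3 by 1 -> R3=(0,0,0,3) value=3
Op 6: inc R1 by 3 -> R1=(0,3,0,2) value=5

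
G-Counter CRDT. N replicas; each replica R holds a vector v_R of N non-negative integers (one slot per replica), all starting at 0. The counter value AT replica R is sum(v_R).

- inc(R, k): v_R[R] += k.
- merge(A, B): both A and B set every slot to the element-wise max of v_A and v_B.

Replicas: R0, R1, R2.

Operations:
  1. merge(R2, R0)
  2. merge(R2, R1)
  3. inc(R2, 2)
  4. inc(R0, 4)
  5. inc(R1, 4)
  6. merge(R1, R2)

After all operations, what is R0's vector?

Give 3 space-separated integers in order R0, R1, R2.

Answer: 4 0 0

Derivation:
Op 1: merge R2<->R0 -> R2=(0,0,0) R0=(0,0,0)
Op 2: merge R2<->R1 -> R2=(0,0,0) R1=(0,0,0)
Op 3: inc R2 by 2 -> R2=(0,0,2) value=2
Op 4: inc R0 by 4 -> R0=(4,0,0) value=4
Op 5: inc R1 by 4 -> R1=(0,4,0) value=4
Op 6: merge R1<->R2 -> R1=(0,4,2) R2=(0,4,2)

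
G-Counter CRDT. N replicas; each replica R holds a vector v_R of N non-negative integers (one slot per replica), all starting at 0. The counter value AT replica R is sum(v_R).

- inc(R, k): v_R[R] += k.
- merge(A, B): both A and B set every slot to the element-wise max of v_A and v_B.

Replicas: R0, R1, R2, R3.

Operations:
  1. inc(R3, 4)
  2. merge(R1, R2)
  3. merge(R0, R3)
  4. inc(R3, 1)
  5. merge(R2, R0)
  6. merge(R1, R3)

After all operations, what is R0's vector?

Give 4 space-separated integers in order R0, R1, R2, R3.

Op 1: inc R3 by 4 -> R3=(0,0,0,4) value=4
Op 2: merge R1<->R2 -> R1=(0,0,0,0) R2=(0,0,0,0)
Op 3: merge R0<->R3 -> R0=(0,0,0,4) R3=(0,0,0,4)
Op 4: inc R3 by 1 -> R3=(0,0,0,5) value=5
Op 5: merge R2<->R0 -> R2=(0,0,0,4) R0=(0,0,0,4)
Op 6: merge R1<->R3 -> R1=(0,0,0,5) R3=(0,0,0,5)

Answer: 0 0 0 4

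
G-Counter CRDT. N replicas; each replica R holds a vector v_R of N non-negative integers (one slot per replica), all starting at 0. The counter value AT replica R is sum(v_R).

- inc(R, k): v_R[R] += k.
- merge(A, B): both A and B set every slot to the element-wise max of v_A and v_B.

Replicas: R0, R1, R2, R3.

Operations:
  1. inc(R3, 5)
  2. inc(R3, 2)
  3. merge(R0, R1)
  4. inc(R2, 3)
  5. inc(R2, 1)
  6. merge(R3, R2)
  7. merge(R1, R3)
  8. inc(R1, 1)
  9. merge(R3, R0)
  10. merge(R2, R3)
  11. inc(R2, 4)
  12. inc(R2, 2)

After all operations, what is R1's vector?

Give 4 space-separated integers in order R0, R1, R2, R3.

Op 1: inc R3 by 5 -> R3=(0,0,0,5) value=5
Op 2: inc R3 by 2 -> R3=(0,0,0,7) value=7
Op 3: merge R0<->R1 -> R0=(0,0,0,0) R1=(0,0,0,0)
Op 4: inc R2 by 3 -> R2=(0,0,3,0) value=3
Op 5: inc R2 by 1 -> R2=(0,0,4,0) value=4
Op 6: merge R3<->R2 -> R3=(0,0,4,7) R2=(0,0,4,7)
Op 7: merge R1<->R3 -> R1=(0,0,4,7) R3=(0,0,4,7)
Op 8: inc R1 by 1 -> R1=(0,1,4,7) value=12
Op 9: merge R3<->R0 -> R3=(0,0,4,7) R0=(0,0,4,7)
Op 10: merge R2<->R3 -> R2=(0,0,4,7) R3=(0,0,4,7)
Op 11: inc R2 by 4 -> R2=(0,0,8,7) value=15
Op 12: inc R2 by 2 -> R2=(0,0,10,7) value=17

Answer: 0 1 4 7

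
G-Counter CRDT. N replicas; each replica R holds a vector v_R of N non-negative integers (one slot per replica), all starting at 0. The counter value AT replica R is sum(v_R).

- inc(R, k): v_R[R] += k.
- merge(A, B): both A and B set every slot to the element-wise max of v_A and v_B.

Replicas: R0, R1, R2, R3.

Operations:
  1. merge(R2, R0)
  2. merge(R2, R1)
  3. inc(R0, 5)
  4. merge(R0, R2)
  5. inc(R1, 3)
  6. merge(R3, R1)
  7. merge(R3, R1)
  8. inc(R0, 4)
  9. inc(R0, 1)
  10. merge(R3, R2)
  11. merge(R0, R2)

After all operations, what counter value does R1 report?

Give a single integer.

Op 1: merge R2<->R0 -> R2=(0,0,0,0) R0=(0,0,0,0)
Op 2: merge R2<->R1 -> R2=(0,0,0,0) R1=(0,0,0,0)
Op 3: inc R0 by 5 -> R0=(5,0,0,0) value=5
Op 4: merge R0<->R2 -> R0=(5,0,0,0) R2=(5,0,0,0)
Op 5: inc R1 by 3 -> R1=(0,3,0,0) value=3
Op 6: merge R3<->R1 -> R3=(0,3,0,0) R1=(0,3,0,0)
Op 7: merge R3<->R1 -> R3=(0,3,0,0) R1=(0,3,0,0)
Op 8: inc R0 by 4 -> R0=(9,0,0,0) value=9
Op 9: inc R0 by 1 -> R0=(10,0,0,0) value=10
Op 10: merge R3<->R2 -> R3=(5,3,0,0) R2=(5,3,0,0)
Op 11: merge R0<->R2 -> R0=(10,3,0,0) R2=(10,3,0,0)

Answer: 3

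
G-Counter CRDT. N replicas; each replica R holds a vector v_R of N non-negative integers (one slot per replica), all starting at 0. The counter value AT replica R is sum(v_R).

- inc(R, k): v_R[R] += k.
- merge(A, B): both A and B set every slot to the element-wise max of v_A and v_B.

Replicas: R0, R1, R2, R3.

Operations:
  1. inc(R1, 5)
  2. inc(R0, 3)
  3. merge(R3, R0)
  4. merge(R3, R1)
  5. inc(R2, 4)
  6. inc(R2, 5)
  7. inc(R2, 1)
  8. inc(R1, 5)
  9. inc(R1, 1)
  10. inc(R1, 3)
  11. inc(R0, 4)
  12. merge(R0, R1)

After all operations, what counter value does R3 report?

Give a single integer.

Op 1: inc R1 by 5 -> R1=(0,5,0,0) value=5
Op 2: inc R0 by 3 -> R0=(3,0,0,0) value=3
Op 3: merge R3<->R0 -> R3=(3,0,0,0) R0=(3,0,0,0)
Op 4: merge R3<->R1 -> R3=(3,5,0,0) R1=(3,5,0,0)
Op 5: inc R2 by 4 -> R2=(0,0,4,0) value=4
Op 6: inc R2 by 5 -> R2=(0,0,9,0) value=9
Op 7: inc R2 by 1 -> R2=(0,0,10,0) value=10
Op 8: inc R1 by 5 -> R1=(3,10,0,0) value=13
Op 9: inc R1 by 1 -> R1=(3,11,0,0) value=14
Op 10: inc R1 by 3 -> R1=(3,14,0,0) value=17
Op 11: inc R0 by 4 -> R0=(7,0,0,0) value=7
Op 12: merge R0<->R1 -> R0=(7,14,0,0) R1=(7,14,0,0)

Answer: 8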